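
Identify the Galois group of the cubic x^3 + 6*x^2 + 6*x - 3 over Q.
Gal(K/Q) = S_3 (symmetric group of order 6)

Compute the discriminant of x^3 + (6)*x^2 + (6)*x + (-3): Δ = 837. Since Δ is not a rational square, the Galois group is not contained in A_3; it must be the full S_3 (irreducibility of the cubic rules out anything smaller).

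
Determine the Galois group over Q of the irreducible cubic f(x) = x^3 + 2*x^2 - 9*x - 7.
Gal(K/Q) = S_3 (symmetric group of order 6)

Compute the discriminant of x^3 + (2)*x^2 + (-9)*x + (-7): Δ = 4409. Since Δ is not a rational square, the Galois group is not contained in A_3; it must be the full S_3 (irreducibility of the cubic rules out anything smaller).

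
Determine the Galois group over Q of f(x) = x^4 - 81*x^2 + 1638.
Gal(K/Q) = V_4 (Klein four-group, Z/2Z × Z/2Z)

f factors as (x^2 - 42)(x^2 - 39), so the splitting field is K = Q(sqrt(42), sqrt(39)). The elements 42, 39, 1638 are all non-squares in Q, so sqrt(42) and sqrt(39) generate independent quadratic extensions. Thus [K:Q] = 4 and Gal(K/Q) is generated by the two order-2 automorphisms sqrt(42) ↦ -sqrt(42) and sqrt(39) ↦ -sqrt(39), giving V_4.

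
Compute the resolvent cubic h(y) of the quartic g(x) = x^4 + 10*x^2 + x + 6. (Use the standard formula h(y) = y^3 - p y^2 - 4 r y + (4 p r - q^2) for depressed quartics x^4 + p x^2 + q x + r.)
h(y) = y^3 - 10*y^2 - 24*y + 239

Identify coefficients: p = 10, q = 1, r = 6.
Plug into h(y) = y^3 - p y^2 - 4 r y + (4 p r - q^2):
  h(y) = y^3 - (10) y^2 - 4*(6) y + (4*(10)*(6) - (1)^2)
       = y^3 + (-10) y^2 + (-24) y + (239).
Simplifying: h(y) = y^3 - 10*y^2 - 24*y + 239.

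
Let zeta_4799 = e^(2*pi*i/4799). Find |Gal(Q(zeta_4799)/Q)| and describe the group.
|Gal(Q(zeta_4799)/Q)| = phi(4799) = 4798; group ≅ (Z/4799Z)^* ≅ Z/4798Z

The n-th cyclotomic polynomial Φ_4799(x) is the minimal polynomial of zeta_4799 over Q and has degree phi(4799) = 4798. So Q(zeta_4799) is a degree-4798 Galois extension with Galois group (Z/4799Z)^*. (Z/4799Z)^* is cyclic since 4799 is an odd prime power (or 4). Hence Gal(Q(zeta_4799)/Q) ≅ Z/4798Z.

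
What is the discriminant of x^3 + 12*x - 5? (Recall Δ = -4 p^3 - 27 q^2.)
Δ = -7587

For a depressed cubic x^3 + p x + q the discriminant is Δ = -4 p^3 - 27 q^2 = -4*(12)^3 - 27*(-5)^2 = -6912 - 675 = -7587.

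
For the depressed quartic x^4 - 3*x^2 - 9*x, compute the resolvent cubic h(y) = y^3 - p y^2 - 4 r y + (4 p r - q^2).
h(y) = y^3 + 3*y^2 - 81

Identify coefficients: p = -3, q = -9, r = 0.
Plug into h(y) = y^3 - p y^2 - 4 r y + (4 p r - q^2):
  h(y) = y^3 - (-3) y^2 - 4*(0) y + (4*(-3)*(0) - (-9)^2)
       = y^3 + (3) y^2 + (0) y + (-81).
Simplifying: h(y) = y^3 + 3*y^2 - 81.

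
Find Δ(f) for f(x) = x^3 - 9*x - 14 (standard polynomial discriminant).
Δ = -2376

For a depressed cubic x^3 + p x + q the discriminant is Δ = -4 p^3 - 27 q^2 = -4*(-9)^3 - 27*(-14)^2 = 2916 - 5292 = -2376.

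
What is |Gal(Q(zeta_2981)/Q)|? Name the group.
|Gal(Q(zeta_2981)/Q)| = phi(2981) = 2700; group ≅ (Z/2981Z)^* ≅ Z/10Z × Z/270Z

The n-th cyclotomic polynomial Φ_2981(x) is the minimal polynomial of zeta_2981 over Q and has degree phi(2981) = 2700. So Q(zeta_2981) is a degree-2700 Galois extension with Galois group (Z/2981Z)^*. By CRT, (Z/2981Z)^* ≅ (Z/11Z)^* × (Z/271Z)^*. Each prime-power unit group is (Z/11Z)^* ≅ Z/10Z; (Z/271Z)^* ≅ Z/270Z. Hence Gal(Q(zeta_2981)/Q) ≅ Z/10Z × Z/270Z.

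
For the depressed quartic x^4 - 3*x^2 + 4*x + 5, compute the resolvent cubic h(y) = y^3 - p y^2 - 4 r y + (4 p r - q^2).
h(y) = y^3 + 3*y^2 - 20*y - 76

Identify coefficients: p = -3, q = 4, r = 5.
Plug into h(y) = y^3 - p y^2 - 4 r y + (4 p r - q^2):
  h(y) = y^3 - (-3) y^2 - 4*(5) y + (4*(-3)*(5) - (4)^2)
       = y^3 + (3) y^2 + (-20) y + (-76).
Simplifying: h(y) = y^3 + 3*y^2 - 20*y - 76.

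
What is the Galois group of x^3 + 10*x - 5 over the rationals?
Gal(K/Q) = S_3 (symmetric group of order 6)

Compute the discriminant of x^3 + (0)*x^2 + (10)*x + (-5): Δ = -4675. Since Δ is not a rational square, the Galois group is not contained in A_3; it must be the full S_3 (irreducibility of the cubic rules out anything smaller).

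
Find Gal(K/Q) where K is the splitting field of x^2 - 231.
Gal(K/Q) = Z/2Z (cyclic of order 2)

x^2 - 231 is irreducible over Q since 231 is not a rational square. The splitting field Q(sqrt(231)) has degree 2 over Q, and its unique nontrivial automorphism is sqrt(231) ↦ -sqrt(231). Hence Gal(Q(sqrt(231))/Q) = Z/2Z.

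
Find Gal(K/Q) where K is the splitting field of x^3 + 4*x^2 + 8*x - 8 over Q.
Gal(K/Q) = S_3 (symmetric group of order 6)

Compute the discriminant of x^3 + (4)*x^2 + (8)*x + (-8): Δ = -5312. Since Δ is not a rational square, the Galois group is not contained in A_3; it must be the full S_3 (irreducibility of the cubic rules out anything smaller).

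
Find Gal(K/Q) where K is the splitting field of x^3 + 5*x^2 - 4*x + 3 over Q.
Gal(K/Q) = S_3 (symmetric group of order 6)

Compute the discriminant of x^3 + (5)*x^2 + (-4)*x + (3): Δ = -2167. Since Δ is not a rational square, the Galois group is not contained in A_3; it must be the full S_3 (irreducibility of the cubic rules out anything smaller).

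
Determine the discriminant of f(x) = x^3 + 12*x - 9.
Δ = -9099

For a depressed cubic x^3 + p x + q the discriminant is Δ = -4 p^3 - 27 q^2 = -4*(12)^3 - 27*(-9)^2 = -6912 - 2187 = -9099.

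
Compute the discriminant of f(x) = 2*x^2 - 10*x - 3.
Δ = 124

For a quadratic a x^2 + b x + c the discriminant is Δ = b^2 - 4ac = (-10)^2 - 4*(2)*(-3) = 100 - (-24) = 124.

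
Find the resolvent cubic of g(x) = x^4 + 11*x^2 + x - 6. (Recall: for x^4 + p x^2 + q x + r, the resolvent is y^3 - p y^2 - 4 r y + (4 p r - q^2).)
h(y) = y^3 - 11*y^2 + 24*y - 265

Identify coefficients: p = 11, q = 1, r = -6.
Plug into h(y) = y^3 - p y^2 - 4 r y + (4 p r - q^2):
  h(y) = y^3 - (11) y^2 - 4*(-6) y + (4*(11)*(-6) - (1)^2)
       = y^3 + (-11) y^2 + (24) y + (-265).
Simplifying: h(y) = y^3 - 11*y^2 + 24*y - 265.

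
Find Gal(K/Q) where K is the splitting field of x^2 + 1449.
Gal(K/Q) = Z/2Z (cyclic of order 2)

x^2 + 1449 is irreducible over Q since -1449 is not a rational square. The splitting field Q(sqrt(-1449)) has degree 2 over Q, and its unique nontrivial automorphism is sqrt(-1449) ↦ -sqrt(-1449). Hence Gal(Q(sqrt(-1449))/Q) = Z/2Z.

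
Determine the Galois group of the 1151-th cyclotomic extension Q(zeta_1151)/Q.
|Gal(Q(zeta_1151)/Q)| = phi(1151) = 1150; group ≅ (Z/1151Z)^* ≅ Z/1150Z

The n-th cyclotomic polynomial Φ_1151(x) is the minimal polynomial of zeta_1151 over Q and has degree phi(1151) = 1150. So Q(zeta_1151) is a degree-1150 Galois extension with Galois group (Z/1151Z)^*. (Z/1151Z)^* is cyclic since 1151 is an odd prime power (or 4). Hence Gal(Q(zeta_1151)/Q) ≅ Z/1150Z.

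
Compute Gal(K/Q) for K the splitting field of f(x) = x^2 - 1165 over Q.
Gal(K/Q) = Z/2Z (cyclic of order 2)

x^2 - 1165 is irreducible over Q since 1165 is not a rational square. The splitting field Q(sqrt(1165)) has degree 2 over Q, and its unique nontrivial automorphism is sqrt(1165) ↦ -sqrt(1165). Hence Gal(Q(sqrt(1165))/Q) = Z/2Z.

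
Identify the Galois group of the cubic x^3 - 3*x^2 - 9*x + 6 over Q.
Gal(K/Q) = S_3 (symmetric group of order 6)

Compute the discriminant of x^3 + (-3)*x^2 + (-9)*x + (6): Δ = 6237. Since Δ is not a rational square, the Galois group is not contained in A_3; it must be the full S_3 (irreducibility of the cubic rules out anything smaller).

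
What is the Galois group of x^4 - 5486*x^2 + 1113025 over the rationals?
Gal(K/Q) = Z/2Z (cyclic of order 2)

f factors as (x^2 - 5275)(x^2 - 211), so the splitting field is K = Q(sqrt(5275), sqrt(211)). The squarefree part of 5275 is 211 and the squarefree part of 211 is also 211, so sqrt(5275) and sqrt(211) are both rational multiples of sqrt(211). Hence Q(sqrt(5275)) = Q(sqrt(211)) = Q(sqrt(211)), and the splitting field collapses to a single degree-2 extension with Galois group Z/2Z.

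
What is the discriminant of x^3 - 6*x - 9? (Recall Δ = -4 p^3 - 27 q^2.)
Δ = -1323

For a depressed cubic x^3 + p x + q the discriminant is Δ = -4 p^3 - 27 q^2 = -4*(-6)^3 - 27*(-9)^2 = 864 - 2187 = -1323.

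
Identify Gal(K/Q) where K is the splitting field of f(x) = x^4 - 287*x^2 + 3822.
Gal(K/Q) = V_4 (Klein four-group, Z/2Z × Z/2Z)

f factors as (x^2 - 14)(x^2 - 273), so the splitting field is K = Q(sqrt(14), sqrt(273)). The elements 14, 273, 3822 are all non-squares in Q, so sqrt(14) and sqrt(273) generate independent quadratic extensions. Thus [K:Q] = 4 and Gal(K/Q) is generated by the two order-2 automorphisms sqrt(14) ↦ -sqrt(14) and sqrt(273) ↦ -sqrt(273), giving V_4.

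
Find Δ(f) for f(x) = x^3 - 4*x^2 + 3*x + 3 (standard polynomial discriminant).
Δ = -87

For x^3 + a x^2 + b x + c the discriminant is Δ = 18 a b c - 4 a^3 c + a^2 b^2 - 4 b^3 - 27 c^2.
Plug a = -4, b = 3, c = 3:
  18*(-4)*(3)*(3) - 4*(-4)^3*(3) + (-4)^2*(3)^2 - 4*(3)^3 - 27*(3)^2
  = -648 + (768) + 144 + (-108) + (-243)
  = -87.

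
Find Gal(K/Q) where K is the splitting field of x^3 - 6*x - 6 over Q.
Gal(K/Q) = S_3 (symmetric group of order 6)

Compute the discriminant of x^3 + (0)*x^2 + (-6)*x + (-6): Δ = -108. Since Δ is not a rational square, the Galois group is not contained in A_3; it must be the full S_3 (irreducibility of the cubic rules out anything smaller).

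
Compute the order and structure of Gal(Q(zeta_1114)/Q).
|Gal(Q(zeta_1114)/Q)| = phi(1114) = 556; group ≅ (Z/1114Z)^* ≅ Z/556Z

The n-th cyclotomic polynomial Φ_1114(x) is the minimal polynomial of zeta_1114 over Q and has degree phi(1114) = 556. So Q(zeta_1114) is a degree-556 Galois extension with Galois group (Z/1114Z)^*. By CRT, (Z/1114Z)^* ≅ (Z/2Z)^* × (Z/557Z)^*. Each prime-power unit group is (Z/2Z)^* ≅ trivial group (order 1); (Z/557Z)^* ≅ Z/556Z. Hence Gal(Q(zeta_1114)/Q) ≅ Z/556Z.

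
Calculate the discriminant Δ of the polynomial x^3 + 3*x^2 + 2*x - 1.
Δ = -23

For x^3 + a x^2 + b x + c the discriminant is Δ = 18 a b c - 4 a^3 c + a^2 b^2 - 4 b^3 - 27 c^2.
Plug a = 3, b = 2, c = -1:
  18*(3)*(2)*(-1) - 4*(3)^3*(-1) + (3)^2*(2)^2 - 4*(2)^3 - 27*(-1)^2
  = -108 + (108) + 36 + (-32) + (-27)
  = -23.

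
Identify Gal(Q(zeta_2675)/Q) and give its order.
|Gal(Q(zeta_2675)/Q)| = phi(2675) = 2120; group ≅ (Z/2675Z)^* ≅ Z/20Z × Z/106Z

The n-th cyclotomic polynomial Φ_2675(x) is the minimal polynomial of zeta_2675 over Q and has degree phi(2675) = 2120. So Q(zeta_2675) is a degree-2120 Galois extension with Galois group (Z/2675Z)^*. By CRT, (Z/2675Z)^* ≅ (Z/25Z)^* × (Z/107Z)^*. Each prime-power unit group is (Z/25Z)^* ≅ Z/20Z; (Z/107Z)^* ≅ Z/106Z. Hence Gal(Q(zeta_2675)/Q) ≅ Z/20Z × Z/106Z.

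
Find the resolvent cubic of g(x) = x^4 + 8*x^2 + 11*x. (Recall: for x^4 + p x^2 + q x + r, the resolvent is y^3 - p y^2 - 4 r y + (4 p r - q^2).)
h(y) = y^3 - 8*y^2 - 121

Identify coefficients: p = 8, q = 11, r = 0.
Plug into h(y) = y^3 - p y^2 - 4 r y + (4 p r - q^2):
  h(y) = y^3 - (8) y^2 - 4*(0) y + (4*(8)*(0) - (11)^2)
       = y^3 + (-8) y^2 + (0) y + (-121).
Simplifying: h(y) = y^3 - 8*y^2 - 121.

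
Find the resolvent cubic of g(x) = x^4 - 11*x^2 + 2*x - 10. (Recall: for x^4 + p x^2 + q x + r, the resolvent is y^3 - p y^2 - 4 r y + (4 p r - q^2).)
h(y) = y^3 + 11*y^2 + 40*y + 436

Identify coefficients: p = -11, q = 2, r = -10.
Plug into h(y) = y^3 - p y^2 - 4 r y + (4 p r - q^2):
  h(y) = y^3 - (-11) y^2 - 4*(-10) y + (4*(-11)*(-10) - (2)^2)
       = y^3 + (11) y^2 + (40) y + (436).
Simplifying: h(y) = y^3 + 11*y^2 + 40*y + 436.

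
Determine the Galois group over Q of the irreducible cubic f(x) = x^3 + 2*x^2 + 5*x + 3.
Gal(K/Q) = S_3 (symmetric group of order 6)

Compute the discriminant of x^3 + (2)*x^2 + (5)*x + (3): Δ = -199. Since Δ is not a rational square, the Galois group is not contained in A_3; it must be the full S_3 (irreducibility of the cubic rules out anything smaller).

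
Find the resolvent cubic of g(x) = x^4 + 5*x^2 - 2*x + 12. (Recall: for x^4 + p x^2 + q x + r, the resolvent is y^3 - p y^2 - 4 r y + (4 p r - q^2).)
h(y) = y^3 - 5*y^2 - 48*y + 236

Identify coefficients: p = 5, q = -2, r = 12.
Plug into h(y) = y^3 - p y^2 - 4 r y + (4 p r - q^2):
  h(y) = y^3 - (5) y^2 - 4*(12) y + (4*(5)*(12) - (-2)^2)
       = y^3 + (-5) y^2 + (-48) y + (236).
Simplifying: h(y) = y^3 - 5*y^2 - 48*y + 236.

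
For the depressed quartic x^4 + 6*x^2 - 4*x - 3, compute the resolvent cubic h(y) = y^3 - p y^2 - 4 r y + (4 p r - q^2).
h(y) = y^3 - 6*y^2 + 12*y - 88

Identify coefficients: p = 6, q = -4, r = -3.
Plug into h(y) = y^3 - p y^2 - 4 r y + (4 p r - q^2):
  h(y) = y^3 - (6) y^2 - 4*(-3) y + (4*(6)*(-3) - (-4)^2)
       = y^3 + (-6) y^2 + (12) y + (-88).
Simplifying: h(y) = y^3 - 6*y^2 + 12*y - 88.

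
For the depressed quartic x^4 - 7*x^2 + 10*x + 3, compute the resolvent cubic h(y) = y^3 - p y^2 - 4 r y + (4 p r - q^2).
h(y) = y^3 + 7*y^2 - 12*y - 184

Identify coefficients: p = -7, q = 10, r = 3.
Plug into h(y) = y^3 - p y^2 - 4 r y + (4 p r - q^2):
  h(y) = y^3 - (-7) y^2 - 4*(3) y + (4*(-7)*(3) - (10)^2)
       = y^3 + (7) y^2 + (-12) y + (-184).
Simplifying: h(y) = y^3 + 7*y^2 - 12*y - 184.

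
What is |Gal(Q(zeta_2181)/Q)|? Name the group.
|Gal(Q(zeta_2181)/Q)| = phi(2181) = 1452; group ≅ (Z/2181Z)^* ≅ Z/2Z × Z/726Z

The n-th cyclotomic polynomial Φ_2181(x) is the minimal polynomial of zeta_2181 over Q and has degree phi(2181) = 1452. So Q(zeta_2181) is a degree-1452 Galois extension with Galois group (Z/2181Z)^*. By CRT, (Z/2181Z)^* ≅ (Z/3Z)^* × (Z/727Z)^*. Each prime-power unit group is (Z/3Z)^* ≅ Z/2Z; (Z/727Z)^* ≅ Z/726Z. Hence Gal(Q(zeta_2181)/Q) ≅ Z/2Z × Z/726Z.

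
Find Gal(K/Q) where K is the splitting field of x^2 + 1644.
Gal(K/Q) = Z/2Z (cyclic of order 2)

x^2 + 1644 is irreducible over Q since -1644 is not a rational square. The splitting field Q(sqrt(-1644)) has degree 2 over Q, and its unique nontrivial automorphism is sqrt(-1644) ↦ -sqrt(-1644). Hence Gal(Q(sqrt(-1644))/Q) = Z/2Z.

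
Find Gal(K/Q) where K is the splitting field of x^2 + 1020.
Gal(K/Q) = Z/2Z (cyclic of order 2)

x^2 + 1020 is irreducible over Q since -1020 is not a rational square. The splitting field Q(sqrt(-1020)) has degree 2 over Q, and its unique nontrivial automorphism is sqrt(-1020) ↦ -sqrt(-1020). Hence Gal(Q(sqrt(-1020))/Q) = Z/2Z.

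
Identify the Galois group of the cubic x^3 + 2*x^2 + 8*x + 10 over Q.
Gal(K/Q) = S_3 (symmetric group of order 6)

Compute the discriminant of x^3 + (2)*x^2 + (8)*x + (10): Δ = -1932. Since Δ is not a rational square, the Galois group is not contained in A_3; it must be the full S_3 (irreducibility of the cubic rules out anything smaller).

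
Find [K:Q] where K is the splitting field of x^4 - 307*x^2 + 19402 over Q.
[K:Q] = 4

f factors as (x^2 - 89)(x^2 - 218); the splitting field is K = Q(sqrt(89), sqrt(218)). Since 89, 218, and 19402 are all non-squares in Q, the three subfields Q(sqrt(89)), Q(sqrt(218)), Q(sqrt(19402)) are distinct degree-2 extensions, so [K:Q] = 4 (Klein four Galois group).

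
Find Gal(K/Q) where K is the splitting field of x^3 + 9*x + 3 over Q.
Gal(K/Q) = S_3 (symmetric group of order 6)

Compute the discriminant of x^3 + (0)*x^2 + (9)*x + (3): Δ = -3159. Since Δ is not a rational square, the Galois group is not contained in A_3; it must be the full S_3 (irreducibility of the cubic rules out anything smaller).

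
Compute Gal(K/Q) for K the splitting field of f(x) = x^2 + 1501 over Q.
Gal(K/Q) = Z/2Z (cyclic of order 2)

x^2 + 1501 is irreducible over Q since -1501 is not a rational square. The splitting field Q(sqrt(-1501)) has degree 2 over Q, and its unique nontrivial automorphism is sqrt(-1501) ↦ -sqrt(-1501). Hence Gal(Q(sqrt(-1501))/Q) = Z/2Z.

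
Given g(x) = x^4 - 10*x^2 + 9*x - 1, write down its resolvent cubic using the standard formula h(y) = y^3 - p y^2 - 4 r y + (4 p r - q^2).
h(y) = y^3 + 10*y^2 + 4*y - 41

Identify coefficients: p = -10, q = 9, r = -1.
Plug into h(y) = y^3 - p y^2 - 4 r y + (4 p r - q^2):
  h(y) = y^3 - (-10) y^2 - 4*(-1) y + (4*(-10)*(-1) - (9)^2)
       = y^3 + (10) y^2 + (4) y + (-41).
Simplifying: h(y) = y^3 + 10*y^2 + 4*y - 41.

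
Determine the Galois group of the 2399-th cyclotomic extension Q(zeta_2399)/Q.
|Gal(Q(zeta_2399)/Q)| = phi(2399) = 2398; group ≅ (Z/2399Z)^* ≅ Z/2398Z

The n-th cyclotomic polynomial Φ_2399(x) is the minimal polynomial of zeta_2399 over Q and has degree phi(2399) = 2398. So Q(zeta_2399) is a degree-2398 Galois extension with Galois group (Z/2399Z)^*. (Z/2399Z)^* is cyclic since 2399 is an odd prime power (or 4). Hence Gal(Q(zeta_2399)/Q) ≅ Z/2398Z.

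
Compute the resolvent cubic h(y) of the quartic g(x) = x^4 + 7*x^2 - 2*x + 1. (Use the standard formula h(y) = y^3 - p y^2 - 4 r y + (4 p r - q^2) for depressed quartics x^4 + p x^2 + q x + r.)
h(y) = y^3 - 7*y^2 - 4*y + 24

Identify coefficients: p = 7, q = -2, r = 1.
Plug into h(y) = y^3 - p y^2 - 4 r y + (4 p r - q^2):
  h(y) = y^3 - (7) y^2 - 4*(1) y + (4*(7)*(1) - (-2)^2)
       = y^3 + (-7) y^2 + (-4) y + (24).
Simplifying: h(y) = y^3 - 7*y^2 - 4*y + 24.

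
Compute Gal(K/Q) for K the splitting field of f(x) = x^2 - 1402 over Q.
Gal(K/Q) = Z/2Z (cyclic of order 2)

x^2 - 1402 is irreducible over Q since 1402 is not a rational square. The splitting field Q(sqrt(1402)) has degree 2 over Q, and its unique nontrivial automorphism is sqrt(1402) ↦ -sqrt(1402). Hence Gal(Q(sqrt(1402))/Q) = Z/2Z.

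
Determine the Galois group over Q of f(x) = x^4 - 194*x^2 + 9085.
Gal(K/Q) = V_4 (Klein four-group, Z/2Z × Z/2Z)

f factors as (x^2 - 79)(x^2 - 115), so the splitting field is K = Q(sqrt(79), sqrt(115)). The elements 79, 115, 9085 are all non-squares in Q, so sqrt(79) and sqrt(115) generate independent quadratic extensions. Thus [K:Q] = 4 and Gal(K/Q) is generated by the two order-2 automorphisms sqrt(79) ↦ -sqrt(79) and sqrt(115) ↦ -sqrt(115), giving V_4.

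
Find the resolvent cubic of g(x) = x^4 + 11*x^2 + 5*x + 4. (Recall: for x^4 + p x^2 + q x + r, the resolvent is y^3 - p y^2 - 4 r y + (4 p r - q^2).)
h(y) = y^3 - 11*y^2 - 16*y + 151

Identify coefficients: p = 11, q = 5, r = 4.
Plug into h(y) = y^3 - p y^2 - 4 r y + (4 p r - q^2):
  h(y) = y^3 - (11) y^2 - 4*(4) y + (4*(11)*(4) - (5)^2)
       = y^3 + (-11) y^2 + (-16) y + (151).
Simplifying: h(y) = y^3 - 11*y^2 - 16*y + 151.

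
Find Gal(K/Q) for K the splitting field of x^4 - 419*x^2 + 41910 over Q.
Gal(K/Q) = V_4 (Klein four-group, Z/2Z × Z/2Z)

f factors as (x^2 - 165)(x^2 - 254), so the splitting field is K = Q(sqrt(165), sqrt(254)). The elements 165, 254, 41910 are all non-squares in Q, so sqrt(165) and sqrt(254) generate independent quadratic extensions. Thus [K:Q] = 4 and Gal(K/Q) is generated by the two order-2 automorphisms sqrt(165) ↦ -sqrt(165) and sqrt(254) ↦ -sqrt(254), giving V_4.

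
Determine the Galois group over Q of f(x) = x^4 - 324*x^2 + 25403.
Gal(K/Q) = V_4 (Klein four-group, Z/2Z × Z/2Z)

f factors as (x^2 - 191)(x^2 - 133), so the splitting field is K = Q(sqrt(191), sqrt(133)). The elements 191, 133, 25403 are all non-squares in Q, so sqrt(191) and sqrt(133) generate independent quadratic extensions. Thus [K:Q] = 4 and Gal(K/Q) is generated by the two order-2 automorphisms sqrt(191) ↦ -sqrt(191) and sqrt(133) ↦ -sqrt(133), giving V_4.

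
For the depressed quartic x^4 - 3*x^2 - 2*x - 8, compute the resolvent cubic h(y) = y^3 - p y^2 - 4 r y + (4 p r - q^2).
h(y) = y^3 + 3*y^2 + 32*y + 92

Identify coefficients: p = -3, q = -2, r = -8.
Plug into h(y) = y^3 - p y^2 - 4 r y + (4 p r - q^2):
  h(y) = y^3 - (-3) y^2 - 4*(-8) y + (4*(-3)*(-8) - (-2)^2)
       = y^3 + (3) y^2 + (32) y + (92).
Simplifying: h(y) = y^3 + 3*y^2 + 32*y + 92.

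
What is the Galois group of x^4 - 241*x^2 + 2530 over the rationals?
Gal(K/Q) = V_4 (Klein four-group, Z/2Z × Z/2Z)

f factors as (x^2 - 230)(x^2 - 11), so the splitting field is K = Q(sqrt(230), sqrt(11)). The elements 230, 11, 2530 are all non-squares in Q, so sqrt(230) and sqrt(11) generate independent quadratic extensions. Thus [K:Q] = 4 and Gal(K/Q) is generated by the two order-2 automorphisms sqrt(230) ↦ -sqrt(230) and sqrt(11) ↦ -sqrt(11), giving V_4.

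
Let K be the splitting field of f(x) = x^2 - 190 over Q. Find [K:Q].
[K:Q] = 2

The polynomial x^2 - 190 is irreducible over Q since 190 is not a perfect square. Its splitting field is Q(sqrt(190)), which has degree 2 over Q.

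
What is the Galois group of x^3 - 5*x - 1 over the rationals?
Gal(K/Q) = S_3 (symmetric group of order 6)

Compute the discriminant of x^3 + (0)*x^2 + (-5)*x + (-1): Δ = 473. Since Δ is not a rational square, the Galois group is not contained in A_3; it must be the full S_3 (irreducibility of the cubic rules out anything smaller).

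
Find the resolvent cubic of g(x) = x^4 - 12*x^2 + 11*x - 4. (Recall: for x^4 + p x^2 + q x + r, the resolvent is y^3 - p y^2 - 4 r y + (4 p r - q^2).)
h(y) = y^3 + 12*y^2 + 16*y + 71

Identify coefficients: p = -12, q = 11, r = -4.
Plug into h(y) = y^3 - p y^2 - 4 r y + (4 p r - q^2):
  h(y) = y^3 - (-12) y^2 - 4*(-4) y + (4*(-12)*(-4) - (11)^2)
       = y^3 + (12) y^2 + (16) y + (71).
Simplifying: h(y) = y^3 + 12*y^2 + 16*y + 71.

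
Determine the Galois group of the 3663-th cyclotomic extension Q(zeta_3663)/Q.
|Gal(Q(zeta_3663)/Q)| = phi(3663) = 2160; group ≅ (Z/3663Z)^* ≅ Z/6Z × Z/10Z × Z/36Z

The n-th cyclotomic polynomial Φ_3663(x) is the minimal polynomial of zeta_3663 over Q and has degree phi(3663) = 2160. So Q(zeta_3663) is a degree-2160 Galois extension with Galois group (Z/3663Z)^*. By CRT, (Z/3663Z)^* ≅ (Z/9Z)^* × (Z/11Z)^* × (Z/37Z)^*. Each prime-power unit group is (Z/9Z)^* ≅ Z/6Z; (Z/11Z)^* ≅ Z/10Z; (Z/37Z)^* ≅ Z/36Z. Hence Gal(Q(zeta_3663)/Q) ≅ Z/6Z × Z/10Z × Z/36Z.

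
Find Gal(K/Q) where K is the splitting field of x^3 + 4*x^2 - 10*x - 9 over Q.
Gal(K/Q) = S_3 (symmetric group of order 6)

Compute the discriminant of x^3 + (4)*x^2 + (-10)*x + (-9): Δ = 12197. Since Δ is not a rational square, the Galois group is not contained in A_3; it must be the full S_3 (irreducibility of the cubic rules out anything smaller).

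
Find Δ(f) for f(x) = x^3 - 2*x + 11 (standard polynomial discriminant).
Δ = -3235

For a depressed cubic x^3 + p x + q the discriminant is Δ = -4 p^3 - 27 q^2 = -4*(-2)^3 - 27*(11)^2 = 32 - 3267 = -3235.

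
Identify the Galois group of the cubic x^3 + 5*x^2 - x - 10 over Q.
Gal(K/Q) = S_3 (symmetric group of order 6)

Compute the discriminant of x^3 + (5)*x^2 + (-1)*x + (-10): Δ = 3229. Since Δ is not a rational square, the Galois group is not contained in A_3; it must be the full S_3 (irreducibility of the cubic rules out anything smaller).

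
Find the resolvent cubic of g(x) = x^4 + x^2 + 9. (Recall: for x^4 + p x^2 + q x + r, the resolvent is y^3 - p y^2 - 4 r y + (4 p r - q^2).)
h(y) = y^3 - y^2 - 36*y + 36

Identify coefficients: p = 1, q = 0, r = 9.
Plug into h(y) = y^3 - p y^2 - 4 r y + (4 p r - q^2):
  h(y) = y^3 - (1) y^2 - 4*(9) y + (4*(1)*(9) - (0)^2)
       = y^3 + (-1) y^2 + (-36) y + (36).
Simplifying: h(y) = y^3 - y^2 - 36*y + 36.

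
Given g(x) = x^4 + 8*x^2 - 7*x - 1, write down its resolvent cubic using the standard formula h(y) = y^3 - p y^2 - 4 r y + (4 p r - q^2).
h(y) = y^3 - 8*y^2 + 4*y - 81

Identify coefficients: p = 8, q = -7, r = -1.
Plug into h(y) = y^3 - p y^2 - 4 r y + (4 p r - q^2):
  h(y) = y^3 - (8) y^2 - 4*(-1) y + (4*(8)*(-1) - (-7)^2)
       = y^3 + (-8) y^2 + (4) y + (-81).
Simplifying: h(y) = y^3 - 8*y^2 + 4*y - 81.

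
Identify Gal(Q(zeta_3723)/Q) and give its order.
|Gal(Q(zeta_3723)/Q)| = phi(3723) = 2304; group ≅ (Z/3723Z)^* ≅ Z/2Z × Z/16Z × Z/72Z

The n-th cyclotomic polynomial Φ_3723(x) is the minimal polynomial of zeta_3723 over Q and has degree phi(3723) = 2304. So Q(zeta_3723) is a degree-2304 Galois extension with Galois group (Z/3723Z)^*. By CRT, (Z/3723Z)^* ≅ (Z/3Z)^* × (Z/17Z)^* × (Z/73Z)^*. Each prime-power unit group is (Z/3Z)^* ≅ Z/2Z; (Z/17Z)^* ≅ Z/16Z; (Z/73Z)^* ≅ Z/72Z. Hence Gal(Q(zeta_3723)/Q) ≅ Z/2Z × Z/16Z × Z/72Z.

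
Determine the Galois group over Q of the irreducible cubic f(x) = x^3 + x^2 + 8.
Gal(K/Q) = S_3 (symmetric group of order 6)

Compute the discriminant of x^3 + (1)*x^2 + (0)*x + (8): Δ = -1760. Since Δ is not a rational square, the Galois group is not contained in A_3; it must be the full S_3 (irreducibility of the cubic rules out anything smaller).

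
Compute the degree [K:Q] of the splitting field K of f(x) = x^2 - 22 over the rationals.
[K:Q] = 2

The polynomial x^2 - 22 is irreducible over Q since 22 is not a perfect square. Its splitting field is Q(sqrt(22)), which has degree 2 over Q.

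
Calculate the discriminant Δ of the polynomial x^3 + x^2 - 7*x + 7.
Δ = -812

For x^3 + a x^2 + b x + c the discriminant is Δ = 18 a b c - 4 a^3 c + a^2 b^2 - 4 b^3 - 27 c^2.
Plug a = 1, b = -7, c = 7:
  18*(1)*(-7)*(7) - 4*(1)^3*(7) + (1)^2*(-7)^2 - 4*(-7)^3 - 27*(7)^2
  = -882 + (-28) + 49 + (1372) + (-1323)
  = -812.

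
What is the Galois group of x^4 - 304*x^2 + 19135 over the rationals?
Gal(K/Q) = V_4 (Klein four-group, Z/2Z × Z/2Z)

f factors as (x^2 - 89)(x^2 - 215), so the splitting field is K = Q(sqrt(89), sqrt(215)). The elements 89, 215, 19135 are all non-squares in Q, so sqrt(89) and sqrt(215) generate independent quadratic extensions. Thus [K:Q] = 4 and Gal(K/Q) is generated by the two order-2 automorphisms sqrt(89) ↦ -sqrt(89) and sqrt(215) ↦ -sqrt(215), giving V_4.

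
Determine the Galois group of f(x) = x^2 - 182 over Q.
Gal(K/Q) = Z/2Z (cyclic of order 2)

x^2 - 182 is irreducible over Q since 182 is not a rational square. The splitting field Q(sqrt(182)) has degree 2 over Q, and its unique nontrivial automorphism is sqrt(182) ↦ -sqrt(182). Hence Gal(Q(sqrt(182))/Q) = Z/2Z.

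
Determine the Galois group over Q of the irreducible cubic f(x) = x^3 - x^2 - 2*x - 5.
Gal(K/Q) = S_3 (symmetric group of order 6)

Compute the discriminant of x^3 + (-1)*x^2 + (-2)*x + (-5): Δ = -839. Since Δ is not a rational square, the Galois group is not contained in A_3; it must be the full S_3 (irreducibility of the cubic rules out anything smaller).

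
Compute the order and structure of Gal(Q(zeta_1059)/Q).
|Gal(Q(zeta_1059)/Q)| = phi(1059) = 704; group ≅ (Z/1059Z)^* ≅ Z/2Z × Z/352Z

The n-th cyclotomic polynomial Φ_1059(x) is the minimal polynomial of zeta_1059 over Q and has degree phi(1059) = 704. So Q(zeta_1059) is a degree-704 Galois extension with Galois group (Z/1059Z)^*. By CRT, (Z/1059Z)^* ≅ (Z/3Z)^* × (Z/353Z)^*. Each prime-power unit group is (Z/3Z)^* ≅ Z/2Z; (Z/353Z)^* ≅ Z/352Z. Hence Gal(Q(zeta_1059)/Q) ≅ Z/2Z × Z/352Z.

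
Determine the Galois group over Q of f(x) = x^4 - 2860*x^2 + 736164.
Gal(K/Q) = Z/2Z (cyclic of order 2)

f factors as (x^2 - 286)(x^2 - 2574), so the splitting field is K = Q(sqrt(286), sqrt(2574)). The squarefree part of 286 is 286 and the squarefree part of 2574 is also 286, so sqrt(286) and sqrt(2574) are both rational multiples of sqrt(286). Hence Q(sqrt(286)) = Q(sqrt(2574)) = Q(sqrt(286)), and the splitting field collapses to a single degree-2 extension with Galois group Z/2Z.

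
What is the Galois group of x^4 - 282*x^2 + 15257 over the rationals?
Gal(K/Q) = V_4 (Klein four-group, Z/2Z × Z/2Z)

f factors as (x^2 - 209)(x^2 - 73), so the splitting field is K = Q(sqrt(209), sqrt(73)). The elements 209, 73, 15257 are all non-squares in Q, so sqrt(209) and sqrt(73) generate independent quadratic extensions. Thus [K:Q] = 4 and Gal(K/Q) is generated by the two order-2 automorphisms sqrt(209) ↦ -sqrt(209) and sqrt(73) ↦ -sqrt(73), giving V_4.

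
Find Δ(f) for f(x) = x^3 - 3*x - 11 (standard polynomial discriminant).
Δ = -3159

For a depressed cubic x^3 + p x + q the discriminant is Δ = -4 p^3 - 27 q^2 = -4*(-3)^3 - 27*(-11)^2 = 108 - 3267 = -3159.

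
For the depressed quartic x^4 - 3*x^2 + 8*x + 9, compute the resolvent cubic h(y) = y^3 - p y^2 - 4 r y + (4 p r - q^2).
h(y) = y^3 + 3*y^2 - 36*y - 172

Identify coefficients: p = -3, q = 8, r = 9.
Plug into h(y) = y^3 - p y^2 - 4 r y + (4 p r - q^2):
  h(y) = y^3 - (-3) y^2 - 4*(9) y + (4*(-3)*(9) - (8)^2)
       = y^3 + (3) y^2 + (-36) y + (-172).
Simplifying: h(y) = y^3 + 3*y^2 - 36*y - 172.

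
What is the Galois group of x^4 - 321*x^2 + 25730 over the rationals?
Gal(K/Q) = V_4 (Klein four-group, Z/2Z × Z/2Z)

f factors as (x^2 - 155)(x^2 - 166), so the splitting field is K = Q(sqrt(155), sqrt(166)). The elements 155, 166, 25730 are all non-squares in Q, so sqrt(155) and sqrt(166) generate independent quadratic extensions. Thus [K:Q] = 4 and Gal(K/Q) is generated by the two order-2 automorphisms sqrt(155) ↦ -sqrt(155) and sqrt(166) ↦ -sqrt(166), giving V_4.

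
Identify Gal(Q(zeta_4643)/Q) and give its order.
|Gal(Q(zeta_4643)/Q)| = phi(4643) = 4642; group ≅ (Z/4643Z)^* ≅ Z/4642Z

The n-th cyclotomic polynomial Φ_4643(x) is the minimal polynomial of zeta_4643 over Q and has degree phi(4643) = 4642. So Q(zeta_4643) is a degree-4642 Galois extension with Galois group (Z/4643Z)^*. (Z/4643Z)^* is cyclic since 4643 is an odd prime power (or 4). Hence Gal(Q(zeta_4643)/Q) ≅ Z/4642Z.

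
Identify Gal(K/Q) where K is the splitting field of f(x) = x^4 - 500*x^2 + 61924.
Gal(K/Q) = V_4 (Klein four-group, Z/2Z × Z/2Z)

f factors as (x^2 - 274)(x^2 - 226), so the splitting field is K = Q(sqrt(274), sqrt(226)). The elements 274, 226, 61924 are all non-squares in Q, so sqrt(274) and sqrt(226) generate independent quadratic extensions. Thus [K:Q] = 4 and Gal(K/Q) is generated by the two order-2 automorphisms sqrt(274) ↦ -sqrt(274) and sqrt(226) ↦ -sqrt(226), giving V_4.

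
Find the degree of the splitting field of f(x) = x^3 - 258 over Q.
[K:Q] = 6

x^3 - 258 has one real root r = 258^(1/3) and two complex roots r*zeta_3, r*zeta_3^2 where zeta_3 = e^(2*pi*i/3). The splitting field is Q(r, zeta_3). [Q(r):Q] = 3 and [Q(zeta_3):Q] = 2 with gcd = 1, so [Q(r, zeta_3):Q] = 3 * 2 = 6.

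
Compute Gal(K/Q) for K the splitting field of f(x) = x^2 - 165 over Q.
Gal(K/Q) = Z/2Z (cyclic of order 2)

x^2 - 165 is irreducible over Q since 165 is not a rational square. The splitting field Q(sqrt(165)) has degree 2 over Q, and its unique nontrivial automorphism is sqrt(165) ↦ -sqrt(165). Hence Gal(Q(sqrt(165))/Q) = Z/2Z.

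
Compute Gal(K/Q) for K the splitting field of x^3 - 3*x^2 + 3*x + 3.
Gal(K/Q) = S_3 (symmetric group of order 6)

Compute the discriminant of x^3 + (-3)*x^2 + (3)*x + (3): Δ = -432. Since Δ is not a rational square, the Galois group is not contained in A_3; it must be the full S_3 (irreducibility of the cubic rules out anything smaller).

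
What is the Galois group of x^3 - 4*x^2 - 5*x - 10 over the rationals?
Gal(K/Q) = S_3 (symmetric group of order 6)

Compute the discriminant of x^3 + (-4)*x^2 + (-5)*x + (-10): Δ = -7960. Since Δ is not a rational square, the Galois group is not contained in A_3; it must be the full S_3 (irreducibility of the cubic rules out anything smaller).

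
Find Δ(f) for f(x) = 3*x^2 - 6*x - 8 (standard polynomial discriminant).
Δ = 132

For a quadratic a x^2 + b x + c the discriminant is Δ = b^2 - 4ac = (-6)^2 - 4*(3)*(-8) = 36 - (-96) = 132.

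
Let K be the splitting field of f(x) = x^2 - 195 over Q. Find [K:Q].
[K:Q] = 2

The polynomial x^2 - 195 is irreducible over Q since 195 is not a perfect square. Its splitting field is Q(sqrt(195)), which has degree 2 over Q.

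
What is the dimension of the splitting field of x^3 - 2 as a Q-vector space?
[K:Q] = 6

x^3 - 2 has one real root r = 2^(1/3) and two complex roots r*zeta_3, r*zeta_3^2 where zeta_3 = e^(2*pi*i/3). The splitting field is Q(r, zeta_3). [Q(r):Q] = 3 and [Q(zeta_3):Q] = 2 with gcd = 1, so [Q(r, zeta_3):Q] = 3 * 2 = 6.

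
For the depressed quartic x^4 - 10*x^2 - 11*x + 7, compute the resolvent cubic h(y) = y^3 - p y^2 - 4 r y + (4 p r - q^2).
h(y) = y^3 + 10*y^2 - 28*y - 401

Identify coefficients: p = -10, q = -11, r = 7.
Plug into h(y) = y^3 - p y^2 - 4 r y + (4 p r - q^2):
  h(y) = y^3 - (-10) y^2 - 4*(7) y + (4*(-10)*(7) - (-11)^2)
       = y^3 + (10) y^2 + (-28) y + (-401).
Simplifying: h(y) = y^3 + 10*y^2 - 28*y - 401.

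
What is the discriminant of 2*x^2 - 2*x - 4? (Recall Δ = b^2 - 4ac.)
Δ = 36

For a quadratic a x^2 + b x + c the discriminant is Δ = b^2 - 4ac = (-2)^2 - 4*(2)*(-4) = 4 - (-32) = 36.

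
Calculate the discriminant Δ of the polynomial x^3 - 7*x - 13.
Δ = -3191

For a depressed cubic x^3 + p x + q the discriminant is Δ = -4 p^3 - 27 q^2 = -4*(-7)^3 - 27*(-13)^2 = 1372 - 4563 = -3191.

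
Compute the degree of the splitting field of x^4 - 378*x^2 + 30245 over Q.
[K:Q] = 4

f factors as (x^2 - 263)(x^2 - 115); the splitting field is K = Q(sqrt(263), sqrt(115)). Since 263, 115, and 30245 are all non-squares in Q, the three subfields Q(sqrt(263)), Q(sqrt(115)), Q(sqrt(30245)) are distinct degree-2 extensions, so [K:Q] = 4 (Klein four Galois group).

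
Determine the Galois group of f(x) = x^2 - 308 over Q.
Gal(K/Q) = Z/2Z (cyclic of order 2)

x^2 - 308 is irreducible over Q since 308 is not a rational square. The splitting field Q(sqrt(308)) has degree 2 over Q, and its unique nontrivial automorphism is sqrt(308) ↦ -sqrt(308). Hence Gal(Q(sqrt(308))/Q) = Z/2Z.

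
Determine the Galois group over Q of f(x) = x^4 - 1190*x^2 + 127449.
Gal(K/Q) = Z/2Z (cyclic of order 2)

f factors as (x^2 - 119)(x^2 - 1071), so the splitting field is K = Q(sqrt(119), sqrt(1071)). The squarefree part of 119 is 119 and the squarefree part of 1071 is also 119, so sqrt(119) and sqrt(1071) are both rational multiples of sqrt(119). Hence Q(sqrt(119)) = Q(sqrt(1071)) = Q(sqrt(119)), and the splitting field collapses to a single degree-2 extension with Galois group Z/2Z.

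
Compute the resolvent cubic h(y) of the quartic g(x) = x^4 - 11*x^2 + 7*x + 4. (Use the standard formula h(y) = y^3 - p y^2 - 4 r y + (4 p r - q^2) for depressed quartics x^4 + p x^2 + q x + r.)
h(y) = y^3 + 11*y^2 - 16*y - 225

Identify coefficients: p = -11, q = 7, r = 4.
Plug into h(y) = y^3 - p y^2 - 4 r y + (4 p r - q^2):
  h(y) = y^3 - (-11) y^2 - 4*(4) y + (4*(-11)*(4) - (7)^2)
       = y^3 + (11) y^2 + (-16) y + (-225).
Simplifying: h(y) = y^3 + 11*y^2 - 16*y - 225.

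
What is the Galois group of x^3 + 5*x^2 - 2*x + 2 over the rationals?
Gal(K/Q) = S_3 (symmetric group of order 6)

Compute the discriminant of x^3 + (5)*x^2 + (-2)*x + (2): Δ = -1336. Since Δ is not a rational square, the Galois group is not contained in A_3; it must be the full S_3 (irreducibility of the cubic rules out anything smaller).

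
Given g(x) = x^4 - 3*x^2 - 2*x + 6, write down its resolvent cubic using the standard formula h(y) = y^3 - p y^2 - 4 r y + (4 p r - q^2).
h(y) = y^3 + 3*y^2 - 24*y - 76

Identify coefficients: p = -3, q = -2, r = 6.
Plug into h(y) = y^3 - p y^2 - 4 r y + (4 p r - q^2):
  h(y) = y^3 - (-3) y^2 - 4*(6) y + (4*(-3)*(6) - (-2)^2)
       = y^3 + (3) y^2 + (-24) y + (-76).
Simplifying: h(y) = y^3 + 3*y^2 - 24*y - 76.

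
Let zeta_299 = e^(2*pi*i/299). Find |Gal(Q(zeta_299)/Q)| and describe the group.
|Gal(Q(zeta_299)/Q)| = phi(299) = 264; group ≅ (Z/299Z)^* ≅ Z/12Z × Z/22Z

The n-th cyclotomic polynomial Φ_299(x) is the minimal polynomial of zeta_299 over Q and has degree phi(299) = 264. So Q(zeta_299) is a degree-264 Galois extension with Galois group (Z/299Z)^*. By CRT, (Z/299Z)^* ≅ (Z/13Z)^* × (Z/23Z)^*. Each prime-power unit group is (Z/13Z)^* ≅ Z/12Z; (Z/23Z)^* ≅ Z/22Z. Hence Gal(Q(zeta_299)/Q) ≅ Z/12Z × Z/22Z.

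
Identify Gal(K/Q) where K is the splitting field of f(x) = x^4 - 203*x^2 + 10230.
Gal(K/Q) = V_4 (Klein four-group, Z/2Z × Z/2Z)

f factors as (x^2 - 110)(x^2 - 93), so the splitting field is K = Q(sqrt(110), sqrt(93)). The elements 110, 93, 10230 are all non-squares in Q, so sqrt(110) and sqrt(93) generate independent quadratic extensions. Thus [K:Q] = 4 and Gal(K/Q) is generated by the two order-2 automorphisms sqrt(110) ↦ -sqrt(110) and sqrt(93) ↦ -sqrt(93), giving V_4.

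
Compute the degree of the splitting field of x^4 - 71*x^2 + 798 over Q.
[K:Q] = 4

f factors as (x^2 - 57)(x^2 - 14); the splitting field is K = Q(sqrt(57), sqrt(14)). Since 57, 14, and 798 are all non-squares in Q, the three subfields Q(sqrt(57)), Q(sqrt(14)), Q(sqrt(798)) are distinct degree-2 extensions, so [K:Q] = 4 (Klein four Galois group).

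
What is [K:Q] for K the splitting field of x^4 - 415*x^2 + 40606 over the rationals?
[K:Q] = 4

f factors as (x^2 - 257)(x^2 - 158); the splitting field is K = Q(sqrt(257), sqrt(158)). Since 257, 158, and 40606 are all non-squares in Q, the three subfields Q(sqrt(257)), Q(sqrt(158)), Q(sqrt(40606)) are distinct degree-2 extensions, so [K:Q] = 4 (Klein four Galois group).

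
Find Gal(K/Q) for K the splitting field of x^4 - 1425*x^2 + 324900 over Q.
Gal(K/Q) = Z/2Z (cyclic of order 2)

f factors as (x^2 - 285)(x^2 - 1140), so the splitting field is K = Q(sqrt(285), sqrt(1140)). The squarefree part of 285 is 285 and the squarefree part of 1140 is also 285, so sqrt(285) and sqrt(1140) are both rational multiples of sqrt(285). Hence Q(sqrt(285)) = Q(sqrt(1140)) = Q(sqrt(285)), and the splitting field collapses to a single degree-2 extension with Galois group Z/2Z.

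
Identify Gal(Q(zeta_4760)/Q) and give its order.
|Gal(Q(zeta_4760)/Q)| = phi(4760) = 1536; group ≅ (Z/4760Z)^* ≅ Z/2Z × Z/2Z × Z/4Z × Z/6Z × Z/16Z

The n-th cyclotomic polynomial Φ_4760(x) is the minimal polynomial of zeta_4760 over Q and has degree phi(4760) = 1536. So Q(zeta_4760) is a degree-1536 Galois extension with Galois group (Z/4760Z)^*. By CRT, (Z/4760Z)^* ≅ (Z/8Z)^* × (Z/5Z)^* × (Z/7Z)^* × (Z/17Z)^*. Each prime-power unit group is (Z/8Z)^* ≅ Z/2Z × Z/2Z; (Z/5Z)^* ≅ Z/4Z; (Z/7Z)^* ≅ Z/6Z; (Z/17Z)^* ≅ Z/16Z. Hence Gal(Q(zeta_4760)/Q) ≅ Z/2Z × Z/2Z × Z/4Z × Z/6Z × Z/16Z.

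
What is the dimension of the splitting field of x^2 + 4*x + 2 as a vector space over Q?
[K:Q] = 2

The discriminant of x^2 + (4)*x + (2) is b^2 - 4c = 16 - (8) = 8. Since 8 is not a perfect square in Q, the polynomial is irreducible over Q. Its two roots generate a degree-2 extension, so [K:Q] = 2.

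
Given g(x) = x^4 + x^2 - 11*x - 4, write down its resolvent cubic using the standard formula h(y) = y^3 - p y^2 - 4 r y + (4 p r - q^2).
h(y) = y^3 - y^2 + 16*y - 137

Identify coefficients: p = 1, q = -11, r = -4.
Plug into h(y) = y^3 - p y^2 - 4 r y + (4 p r - q^2):
  h(y) = y^3 - (1) y^2 - 4*(-4) y + (4*(1)*(-4) - (-11)^2)
       = y^3 + (-1) y^2 + (16) y + (-137).
Simplifying: h(y) = y^3 - y^2 + 16*y - 137.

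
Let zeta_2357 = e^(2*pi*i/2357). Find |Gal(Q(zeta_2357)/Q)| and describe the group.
|Gal(Q(zeta_2357)/Q)| = phi(2357) = 2356; group ≅ (Z/2357Z)^* ≅ Z/2356Z

The n-th cyclotomic polynomial Φ_2357(x) is the minimal polynomial of zeta_2357 over Q and has degree phi(2357) = 2356. So Q(zeta_2357) is a degree-2356 Galois extension with Galois group (Z/2357Z)^*. (Z/2357Z)^* is cyclic since 2357 is an odd prime power (or 4). Hence Gal(Q(zeta_2357)/Q) ≅ Z/2356Z.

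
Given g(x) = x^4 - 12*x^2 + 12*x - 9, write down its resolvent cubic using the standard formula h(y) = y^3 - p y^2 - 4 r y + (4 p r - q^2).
h(y) = y^3 + 12*y^2 + 36*y + 288

Identify coefficients: p = -12, q = 12, r = -9.
Plug into h(y) = y^3 - p y^2 - 4 r y + (4 p r - q^2):
  h(y) = y^3 - (-12) y^2 - 4*(-9) y + (4*(-12)*(-9) - (12)^2)
       = y^3 + (12) y^2 + (36) y + (288).
Simplifying: h(y) = y^3 + 12*y^2 + 36*y + 288.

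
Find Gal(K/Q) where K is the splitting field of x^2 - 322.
Gal(K/Q) = Z/2Z (cyclic of order 2)

x^2 - 322 is irreducible over Q since 322 is not a rational square. The splitting field Q(sqrt(322)) has degree 2 over Q, and its unique nontrivial automorphism is sqrt(322) ↦ -sqrt(322). Hence Gal(Q(sqrt(322))/Q) = Z/2Z.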